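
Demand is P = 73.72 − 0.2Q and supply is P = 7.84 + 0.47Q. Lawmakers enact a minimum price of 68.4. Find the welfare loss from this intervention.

1723.56

Competitive equilibrium: 73.72 − 0.2Q = 7.84 + 0.47Q → Q* = 98.3284, P* = 54.0543.
At the floor P = 68.4, quantity demanded = (73.72 − 68.4)/0.2 = 26.6.
Sellers' marginal cost at Q' = 26.6: 7.84 + 0.47·26.6 = 20.342.
ΔQ = 98.3284 − 26.6 = 71.7284; wedge = 68.4 − 20.342 = 48.058.
DWL = ½ × 71.7284 × 48.058 = 1723.56.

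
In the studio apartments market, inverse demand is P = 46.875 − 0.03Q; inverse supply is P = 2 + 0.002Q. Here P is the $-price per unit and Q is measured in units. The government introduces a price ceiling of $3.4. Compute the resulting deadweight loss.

$7892.59

Competitive equilibrium: 46.875 − 0.03Q = 2 + 0.002Q → Q* = 1402.3438, P* = 4.8047.
At the ceiling P = 3.4, quantity supplied = (3.4 − 2)/0.002 = 700.
Willingness to pay at Q' = 700: 46.875 − 0.03·700 = 25.875.
ΔQ = 1402.3438 − 700 = 702.3438; wedge = 25.875 − 3.4 = 22.475.
Welfare loss = ½ × 702.3438 × 22.475 = $7892.59.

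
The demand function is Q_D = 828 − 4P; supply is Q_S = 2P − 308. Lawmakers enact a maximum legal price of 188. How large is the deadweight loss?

2.67

In inverse form: demand P = 207 − 0.25Q, supply P = 154 + 0.5Q.
Competitive equilibrium: 207 − 0.25Q = 154 + 0.5Q → Q* = 70.6667, P* = 189.3333.
At the ceiling P = 188, quantity supplied = (188 − 154)/0.5 = 68.
Willingness to pay at Q' = 68: 207 − 0.25·68 = 190.
ΔQ = 70.6667 − 68 = 2.6667; wedge = 190 − 188 = 2.
Deadweight loss = ½ × 2.6667 × 2 = 2.67.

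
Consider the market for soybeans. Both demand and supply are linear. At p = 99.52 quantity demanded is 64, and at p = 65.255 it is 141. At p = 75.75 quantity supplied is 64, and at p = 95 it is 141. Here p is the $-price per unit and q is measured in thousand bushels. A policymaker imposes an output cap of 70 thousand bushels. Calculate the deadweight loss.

Demand slope = (65.255 − 99.52)/(141 − 64) = −0.445, so p = 128 − 0.445q.
Supply slope = (95 − 75.75)/(141 − 64) = 0.25, so p = 59.75 + 0.25q.
Competitive equilibrium: 128 − 0.445q = 59.75 + 0.25q → q* = 98.2014, p* = 84.3004.
At q = 70: demand price = 128 − 0.445·70 = 96.85; supply price = 59.75 + 0.25·70 = 77.25.
Δq = 98.2014 − 70 = 28.2014; wedge = 96.85 − 77.25 = 19.6.
The triangle = ½ × 28.2014 × 19.6 = $276.37 thousand.

$276.37 thousand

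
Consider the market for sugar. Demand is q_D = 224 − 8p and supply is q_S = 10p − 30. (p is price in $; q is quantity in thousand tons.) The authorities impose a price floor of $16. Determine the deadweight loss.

$25.69 thousand

In inverse form: demand p = 28 − 0.125q, supply p = 3 + 0.1q.
Competitive equilibrium: 28 − 0.125q = 3 + 0.1q → q* = 111.1111, p* = 14.1111.
At the floor p = 16, quantity demanded = (28 − 16)/0.125 = 96.
Sellers' marginal cost at q' = 96: 3 + 0.1·96 = 12.6.
Δq = 111.1111 − 96 = 15.1111; wedge = 16 − 12.6 = 3.4.
The triangle = ½ × 15.1111 × 3.4 = $25.69 thousand.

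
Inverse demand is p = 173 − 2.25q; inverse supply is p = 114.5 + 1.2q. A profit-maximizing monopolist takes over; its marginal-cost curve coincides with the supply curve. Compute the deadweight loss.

Competitive equilibrium: 173 − 2.25q = 114.5 + 1.2q → q* = 16.9565, p* = 134.8478.
Marginal revenue: MR = 173 − 4.5q. Set MR = MC: 173 − 4.5q = 114.5 + 1.2q → q_m = 10.2632.
Price p_m = 173 − 2.25·10.2632 = 149.9078; MC(q_m) = 114.5 + 1.2·10.2632 = 126.8158.
Competitive q* = 16.9565, so Δq = 6.6933; wedge = 149.9078 − 126.8158 = 23.092.
Deadweight loss = ½ × 6.6933 × 23.092 = 77.28.

77.28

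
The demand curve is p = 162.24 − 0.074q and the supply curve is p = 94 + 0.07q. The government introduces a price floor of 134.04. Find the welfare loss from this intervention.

620.16

Competitive equilibrium: 162.24 − 0.074q = 94 + 0.07q → q* = 473.8889, p* = 127.1722.
At the floor p = 134.04, quantity demanded = (162.24 − 134.04)/0.074 = 381.0811.
Sellers' marginal cost at q' = 381.0811: 94 + 0.07·381.0811 = 120.6757.
Δq = 473.8889 − 381.0811 = 92.8078; wedge = 134.04 − 120.6757 = 13.3643.
The triangle = ½ × 92.8078 × 13.3643 = 620.16.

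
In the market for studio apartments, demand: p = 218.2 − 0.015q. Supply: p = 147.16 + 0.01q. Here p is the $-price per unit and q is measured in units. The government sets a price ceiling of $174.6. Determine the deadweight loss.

$119.072

Competitive equilibrium: 218.2 − 0.015q = 147.16 + 0.01q → q* = 2841.6, p* = 175.576.
At the ceiling p = 174.6, quantity supplied = (174.6 − 147.16)/0.01 = 2744.
Willingness to pay at q' = 2744: 218.2 − 0.015·2744 = 177.04.
Δq = 2841.6 − 2744 = 97.6; wedge = 177.04 − 174.6 = 2.44.
Welfare loss = ½ × 97.6 × 2.44 = $119.072.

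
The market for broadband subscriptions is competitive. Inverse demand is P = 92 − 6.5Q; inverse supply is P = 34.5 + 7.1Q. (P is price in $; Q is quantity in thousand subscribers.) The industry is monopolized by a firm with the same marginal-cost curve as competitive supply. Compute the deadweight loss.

Competitive equilibrium: 92 − 6.5Q = 34.5 + 7.1Q → Q* = 4.2279, P* = 64.5184.
Marginal revenue: MR = 92 − 13Q. Set MR = MC: 92 − 13Q = 34.5 + 7.1Q → Q_m = 2.8607.
Price P_m = 92 − 6.5·2.8607 = 73.4055; MC(Q_m) = 34.5 + 7.1·2.8607 = 54.811.
Competitive Q* = 4.2279, so ΔQ = 1.3672; wedge = 73.4055 − 54.811 = 18.5945.
Welfare loss = ½ × 1.3672 × 18.5945 = $12.71 thousand.

$12.71 thousand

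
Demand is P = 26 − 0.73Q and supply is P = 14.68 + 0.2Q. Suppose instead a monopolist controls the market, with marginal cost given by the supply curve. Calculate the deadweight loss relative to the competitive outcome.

13.32

Competitive equilibrium: 26 − 0.73Q = 14.68 + 0.2Q → Q* = 12.172, P* = 17.1144.
Marginal revenue: MR = 26 − 1.46Q. Set MR = MC: 26 − 1.46Q = 14.68 + 0.2Q → Q_m = 6.8193.
Price P_m = 26 − 0.73·6.8193 = 21.0219; MC(Q_m) = 14.68 + 0.2·6.8193 = 16.0439.
Competitive Q* = 12.172, so ΔQ = 5.3527; wedge = 21.0219 − 16.0439 = 4.978.
Welfare loss = ½ × 5.3527 × 4.978 = 13.32.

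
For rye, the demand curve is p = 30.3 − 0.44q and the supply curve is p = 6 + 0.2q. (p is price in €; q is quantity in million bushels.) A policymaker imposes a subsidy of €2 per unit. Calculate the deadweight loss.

Competitive equilibrium: 30.3 − 0.44q = 6 + 0.2q → q* = 37.9688, p* = 13.5938.
The subsidy lowers effective supply by 2: p = 4 + 0.2q.
New quantity: 30.3 − 0.44q = 4 + 0.2q → q' = 41.0938.
Overproduction Δq = 41.0938 − 37.9688 = 3.125; wedge = subsidy = 2.
Welfare loss = ½ × 3.125 × 2 = €3.125 million.

€3.125 million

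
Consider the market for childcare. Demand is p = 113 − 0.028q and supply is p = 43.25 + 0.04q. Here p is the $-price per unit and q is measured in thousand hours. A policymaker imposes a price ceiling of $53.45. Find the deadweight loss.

$20197.12 thousand

Competitive equilibrium: 113 − 0.028q = 43.25 + 0.04q → q* = 1025.7353, p* = 84.2794.
At the ceiling p = 53.45, quantity supplied = (53.45 − 43.25)/0.04 = 255.
Willingness to pay at q' = 255: 113 − 0.028·255 = 105.86.
Δq = 1025.7353 − 255 = 770.7353; wedge = 105.86 − 53.45 = 52.41.
The triangle = ½ × 770.7353 × 52.41 = $20197.12 thousand.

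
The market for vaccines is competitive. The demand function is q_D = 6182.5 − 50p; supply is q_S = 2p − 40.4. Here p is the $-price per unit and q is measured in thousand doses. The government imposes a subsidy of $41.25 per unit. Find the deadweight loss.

$1636.12 thousand

In inverse form: demand p = 123.65 − 0.02q, supply p = 20.2 + 0.5q.
Competitive equilibrium: 123.65 − 0.02q = 20.2 + 0.5q → q* = 198.9423, p* = 119.6712.
The subsidy lowers effective supply by 41.25: p = 0.5q − 21.05.
New quantity: 123.65 − 0.02q = 0.5q − 21.05 → q' = 278.2692.
Overproduction Δq = 278.2692 − 198.9423 = 79.3269; wedge = subsidy = 41.25.
The triangle = ½ × 79.3269 × 41.25 = $1636.12 thousand.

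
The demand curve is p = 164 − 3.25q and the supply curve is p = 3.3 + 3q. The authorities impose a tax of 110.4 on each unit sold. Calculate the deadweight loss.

975.05

Competitive equilibrium: 164 − 3.25q = 3.3 + 3q → q* = 25.712, p* = 80.436.
With the tax, the buyer price exceeds the seller price by 110.4: (164 − 3.25q) − (3.3 + 3q) = 110.4 → q' = 8.048.
Δq = 25.712 − 8.048 = 17.664; the wedge equals the tax, 110.4.
Deadweight loss = ½ × 17.664 × 110.4 = 975.05.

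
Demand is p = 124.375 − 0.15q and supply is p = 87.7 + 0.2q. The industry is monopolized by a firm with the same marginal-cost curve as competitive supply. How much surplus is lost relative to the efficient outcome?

172.94

Competitive equilibrium: 124.375 − 0.15q = 87.7 + 0.2q → q* = 104.7857, p* = 108.6571.
Marginal revenue: MR = 124.375 − 0.3q. Set MR = MC: 124.375 − 0.3q = 87.7 + 0.2q → q_m = 73.35.
Price p_m = 124.375 − 0.15·73.35 = 113.3725; MC(q_m) = 87.7 + 0.2·73.35 = 102.37.
Competitive q* = 104.7857, so Δq = 31.4357; wedge = 113.3725 − 102.37 = 11.0025.
DWL = ½ × 31.4357 × 11.0025 = 172.94.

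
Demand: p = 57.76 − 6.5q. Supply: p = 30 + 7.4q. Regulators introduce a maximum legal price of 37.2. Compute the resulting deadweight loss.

7.29

Competitive equilibrium: 57.76 − 6.5q = 30 + 7.4q → q* = 1.9971, p* = 44.7787.
At the ceiling p = 37.2, quantity supplied = (37.2 − 30)/7.4 = 0.973.
Willingness to pay at q' = 0.973: 57.76 − 6.5·0.973 = 51.4355.
Δq = 1.9971 − 0.973 = 1.0241; wedge = 51.4355 − 37.2 = 14.2355.
DWL = ½ × 1.0241 × 14.2355 = 7.29.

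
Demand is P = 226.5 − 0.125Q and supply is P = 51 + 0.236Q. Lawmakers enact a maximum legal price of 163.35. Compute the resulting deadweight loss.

18.38

Competitive equilibrium: 226.5 − 0.125Q = 51 + 0.236Q → Q* = 486.1496, P* = 165.7313.
At the ceiling P = 163.35, quantity supplied = (163.35 − 51)/0.236 = 476.0593.
Willingness to pay at Q' = 476.0593: 226.5 − 0.125·476.0593 = 166.9926.
ΔQ = 486.1496 − 476.0593 = 10.0903; wedge = 166.9926 − 163.35 = 3.6426.
The triangle = ½ × 10.0903 × 3.6426 = 18.38.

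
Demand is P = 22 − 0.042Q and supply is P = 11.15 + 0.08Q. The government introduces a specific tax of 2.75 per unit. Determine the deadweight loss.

30.99

Competitive equilibrium: 22 − 0.042Q = 11.15 + 0.08Q → Q* = 88.9344, P* = 18.2648.
With the tax, the buyer price exceeds the seller price by 2.75: (22 − 0.042Q) − (11.15 + 0.08Q) = 2.75 → Q' = 66.3934.
ΔQ = 88.9344 − 66.3934 = 22.541; the wedge equals the tax, 2.75.
Deadweight loss = ½ × 22.541 × 2.75 = 30.99.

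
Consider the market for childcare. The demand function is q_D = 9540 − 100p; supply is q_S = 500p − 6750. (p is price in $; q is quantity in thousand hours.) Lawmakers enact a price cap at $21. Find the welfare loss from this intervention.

In inverse form: demand p = 95.4 − 0.01q, supply p = 13.5 + 0.002q.
Competitive equilibrium: 95.4 − 0.01q = 13.5 + 0.002q → q* = 6825, p* = 27.15.
At the ceiling p = 21, quantity supplied = (21 − 13.5)/0.002 = 3750.
Willingness to pay at q' = 3750: 95.4 − 0.01·3750 = 57.9.
Δq = 6825 − 3750 = 3075; wedge = 57.9 − 21 = 36.9.
DWL = ½ × 3075 × 36.9 = $56733.75 thousand.

$56733.75 thousand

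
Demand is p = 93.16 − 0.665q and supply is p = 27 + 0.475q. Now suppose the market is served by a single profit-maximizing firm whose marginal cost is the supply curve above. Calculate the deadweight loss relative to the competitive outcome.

Competitive equilibrium: 93.16 − 0.665q = 27 + 0.475q → q* = 58.0351, p* = 54.5667.
Marginal revenue: MR = 93.16 − 1.33q. Set MR = MC: 93.16 − 1.33q = 27 + 0.475q → q_m = 36.6537.
Price p_m = 93.16 − 0.665·36.6537 = 68.7853; MC(q_m) = 27 + 0.475·36.6537 = 44.4105.
Competitive q* = 58.0351, so Δq = 21.3814; wedge = 68.7853 − 44.4105 = 24.3748.
Deadweight loss = ½ × 21.3814 × 24.3748 = 260.58.

260.58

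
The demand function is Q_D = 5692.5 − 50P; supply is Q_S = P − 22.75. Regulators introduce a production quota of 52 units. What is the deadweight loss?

710.08

In inverse form: demand P = 113.85 − 0.02Q, supply P = 22.75 + Q.
Competitive equilibrium: 113.85 − 0.02Q = 22.75 + Q → Q* = 89.3137, P* = 112.0637.
At Q = 52: demand price = 113.85 − 0.02·52 = 112.81; supply price = 22.75 + 1·52 = 74.75.
ΔQ = 89.3137 − 52 = 37.3137; wedge = 112.81 − 74.75 = 38.06.
DWL = ½ × 37.3137 × 38.06 = 710.08.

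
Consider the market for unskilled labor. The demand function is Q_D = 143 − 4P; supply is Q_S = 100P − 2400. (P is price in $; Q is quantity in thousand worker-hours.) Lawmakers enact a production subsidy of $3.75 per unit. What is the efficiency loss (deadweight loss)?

In inverse form: demand P = 35.75 − 0.25Q, supply P = 24 + 0.01Q.
Competitive equilibrium: 35.75 − 0.25Q = 24 + 0.01Q → Q* = 45.1923, P* = 24.4519.
The subsidy lowers effective supply by 3.75: P = 20.25 + 0.01Q.
New quantity: 35.75 − 0.25Q = 20.25 + 0.01Q → Q' = 59.6154.
Overproduction ΔQ = 59.6154 − 45.1923 = 14.4231; wedge = subsidy = 3.75.
DWL = ½ × 14.4231 × 3.75 = $27.04 thousand.

$27.04 thousand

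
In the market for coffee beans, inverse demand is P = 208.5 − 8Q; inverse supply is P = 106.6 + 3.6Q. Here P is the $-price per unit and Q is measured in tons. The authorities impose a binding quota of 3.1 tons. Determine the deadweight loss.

$187.42

Competitive equilibrium: 208.5 − 8Q = 106.6 + 3.6Q → Q* = 8.7845, P* = 138.2241.
At Q = 3.1: demand price = 208.5 − 8·3.1 = 183.7; supply price = 106.6 + 3.6·3.1 = 117.76.
ΔQ = 8.7845 − 3.1 = 5.6845; wedge = 183.7 − 117.76 = 65.94.
Deadweight loss = ½ × 5.6845 × 65.94 = $187.42.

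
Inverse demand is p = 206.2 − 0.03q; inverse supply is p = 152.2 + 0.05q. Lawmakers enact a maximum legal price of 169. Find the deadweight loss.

4596.84

Competitive equilibrium: 206.2 − 0.03q = 152.2 + 0.05q → q* = 675, p* = 185.95.
At the ceiling p = 169, quantity supplied = (169 − 152.2)/0.05 = 336.
Willingness to pay at q' = 336: 206.2 − 0.03·336 = 196.12.
Δq = 675 − 336 = 339; wedge = 196.12 − 169 = 27.12.
Welfare loss = ½ × 339 × 27.12 = 4596.84.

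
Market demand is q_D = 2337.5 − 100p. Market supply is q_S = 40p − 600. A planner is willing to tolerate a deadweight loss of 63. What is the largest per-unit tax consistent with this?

2.1

In inverse form: demand p = 23.375 − 0.01q, supply p = 15 + 0.025q.
Competitive equilibrium: 23.375 − 0.01q = 15 + 0.025q → q* = 239.2857, p* = 20.9821.
A tax t gives Δq = t/0.035 and wedge t, so DWL = t²/0.07.
t²/0.07 = 63 → t² = 4.41 → t = 2.1.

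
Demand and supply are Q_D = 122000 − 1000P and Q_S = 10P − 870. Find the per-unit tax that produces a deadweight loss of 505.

10.1

In inverse form: demand P = 122 − 0.001Q, supply P = 87 + 0.1Q.
Competitive equilibrium: 122 − 0.001Q = 87 + 0.1Q → Q* = 346.5347, P* = 121.6535.
A tax t gives ΔQ = t/0.101 and wedge t, so DWL = t²/0.202.
t²/0.202 = 505 → t² = 102.01 → t = 10.1.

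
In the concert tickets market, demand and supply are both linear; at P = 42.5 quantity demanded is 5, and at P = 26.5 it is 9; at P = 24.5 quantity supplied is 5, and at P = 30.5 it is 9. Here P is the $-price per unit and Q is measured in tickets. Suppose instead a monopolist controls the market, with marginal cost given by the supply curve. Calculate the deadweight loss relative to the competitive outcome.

$33.37

Demand slope = (26.5 − 42.5)/(9 − 5) = −4, so P = 62.5 − 4Q.
Supply slope = (30.5 − 24.5)/(9 − 5) = 1.5, so P = 17 + 1.5Q.
Competitive equilibrium: 62.5 − 4Q = 17 + 1.5Q → Q* = 8.2727, P* = 29.4091.
Marginal revenue: MR = 62.5 − 8Q. Set MR = MC: 62.5 − 8Q = 17 + 1.5Q → Q_m = 4.7895.
Price P_m = 62.5 − 4·4.7895 = 43.342; MC(Q_m) = 17 + 1.5·4.7895 = 24.1843.
Competitive Q* = 8.2727, so ΔQ = 3.4832; wedge = 43.342 − 24.1843 = 19.1577.
DWL = ½ × 3.4832 × 19.1577 = $33.37.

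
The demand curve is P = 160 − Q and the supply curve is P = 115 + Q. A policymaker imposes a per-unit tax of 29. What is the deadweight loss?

210.25

Competitive equilibrium: 160 − Q = 115 + Q → Q* = 22.5, P* = 137.5.
With the tax, the buyer price exceeds the seller price by 29: (160 − Q) − (115 + Q) = 29 → Q' = 8.
ΔQ = 22.5 − 8 = 14.5; the wedge equals the tax, 29.
Welfare loss = ½ × 14.5 × 29 = 210.25.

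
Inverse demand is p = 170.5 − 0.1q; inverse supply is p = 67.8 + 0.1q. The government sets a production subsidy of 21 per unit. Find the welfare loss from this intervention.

Competitive equilibrium: 170.5 − 0.1q = 67.8 + 0.1q → q* = 513.5, p* = 119.15.
The subsidy lowers effective supply by 21: p = 46.8 + 0.1q.
New quantity: 170.5 − 0.1q = 46.8 + 0.1q → q' = 618.5.
Overproduction Δq = 618.5 − 513.5 = 105; wedge = subsidy = 21.
The triangle = ½ × 105 × 21 = 1102.50.

1102.50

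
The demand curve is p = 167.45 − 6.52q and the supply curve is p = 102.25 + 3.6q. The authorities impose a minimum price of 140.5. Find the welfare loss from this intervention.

Competitive equilibrium: 167.45 − 6.52q = 102.25 + 3.6q → q* = 6.4427, p* = 125.4437.
At the floor p = 140.5, quantity demanded = (167.45 − 140.5)/6.52 = 4.1334.
Sellers' marginal cost at q' = 4.1334: 102.25 + 3.6·4.1334 = 117.1302.
Δq = 6.4427 − 4.1334 = 2.3093; wedge = 140.5 − 117.1302 = 23.3698.
DWL = ½ × 2.3093 × 23.3698 = 26.98.

26.98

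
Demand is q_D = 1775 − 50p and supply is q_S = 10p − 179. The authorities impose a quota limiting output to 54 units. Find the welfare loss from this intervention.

515.23

In inverse form: demand p = 35.5 − 0.02q, supply p = 17.9 + 0.1q.
Competitive equilibrium: 35.5 − 0.02q = 17.9 + 0.1q → q* = 146.6667, p* = 32.5667.
At q = 54: demand price = 35.5 − 0.02·54 = 34.42; supply price = 17.9 + 0.1·54 = 23.3.
Δq = 146.6667 − 54 = 92.6667; wedge = 34.42 − 23.3 = 11.12.
Welfare loss = ½ × 92.6667 × 11.12 = 515.23.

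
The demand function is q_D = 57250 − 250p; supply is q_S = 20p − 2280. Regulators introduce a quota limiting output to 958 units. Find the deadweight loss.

In inverse form: demand p = 229 − 0.004q, supply p = 114 + 0.05q.
Competitive equilibrium: 229 − 0.004q = 114 + 0.05q → q* = 2129.6296, p* = 220.4815.
At q = 958: demand price = 229 − 0.004·958 = 225.168; supply price = 114 + 0.05·958 = 161.9.
Δq = 2129.6296 − 958 = 1171.6296; wedge = 225.168 − 161.9 = 63.268.
Deadweight loss = ½ × 1171.6296 × 63.268 = 37063.33.

37063.33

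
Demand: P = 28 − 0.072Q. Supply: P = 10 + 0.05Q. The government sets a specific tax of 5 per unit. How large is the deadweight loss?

102.46

Competitive equilibrium: 28 − 0.072Q = 10 + 0.05Q → Q* = 147.541, P* = 17.377.
With the tax, the buyer price exceeds the seller price by 5: (28 − 0.072Q) − (10 + 0.05Q) = 5 → Q' = 106.5574.
ΔQ = 147.541 − 106.5574 = 40.9836; the wedge equals the tax, 5.
DWL = ½ × 40.9836 × 5 = 102.46.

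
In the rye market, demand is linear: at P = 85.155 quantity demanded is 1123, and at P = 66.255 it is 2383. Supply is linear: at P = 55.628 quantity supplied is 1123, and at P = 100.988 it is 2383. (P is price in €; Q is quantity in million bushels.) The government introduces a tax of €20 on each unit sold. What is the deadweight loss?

Demand slope = (66.255 − 85.155)/(2383 − 1123) = −0.015, so P = 102 − 0.015Q.
Supply slope = (100.988 − 55.628)/(2383 − 1123) = 0.036, so P = 15.2 + 0.036Q.
Competitive equilibrium: 102 − 0.015Q = 15.2 + 0.036Q → Q* = 1701.9608, P* = 76.4706.
With the tax, the buyer price exceeds the seller price by 20: (102 − 0.015Q) − (15.2 + 0.036Q) = 20 → Q' = 1309.8039.
ΔQ = 1701.9608 − 1309.8039 = 392.1569; the wedge equals the tax, 20.
Deadweight loss = ½ × 392.1569 × 20 = €3921.57 million.

€3921.57 million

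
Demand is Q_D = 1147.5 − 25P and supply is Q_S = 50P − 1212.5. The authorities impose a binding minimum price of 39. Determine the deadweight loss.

In inverse form: demand P = 45.9 − 0.04Q, supply P = 24.25 + 0.02Q.
Competitive equilibrium: 45.9 − 0.04Q = 24.25 + 0.02Q → Q* = 360.8333, P* = 31.4667.
At the floor P = 39, quantity demanded = (45.9 − 39)/0.04 = 172.5.
Sellers' marginal cost at Q' = 172.5: 24.25 + 0.02·172.5 = 27.7.
ΔQ = 360.8333 − 172.5 = 188.3333; wedge = 39 − 27.7 = 11.3.
DWL = ½ × 188.3333 × 11.3 = 1064.08.

1064.08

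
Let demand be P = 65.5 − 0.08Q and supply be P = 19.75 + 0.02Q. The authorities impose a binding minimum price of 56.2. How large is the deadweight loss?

5822.58

Competitive equilibrium: 65.5 − 0.08Q = 19.75 + 0.02Q → Q* = 457.5, P* = 28.9.
At the floor P = 56.2, quantity demanded = (65.5 − 56.2)/0.08 = 116.25.
Sellers' marginal cost at Q' = 116.25: 19.75 + 0.02·116.25 = 22.075.
ΔQ = 457.5 − 116.25 = 341.25; wedge = 56.2 − 22.075 = 34.125.
Deadweight loss = ½ × 341.25 × 34.125 = 5822.58.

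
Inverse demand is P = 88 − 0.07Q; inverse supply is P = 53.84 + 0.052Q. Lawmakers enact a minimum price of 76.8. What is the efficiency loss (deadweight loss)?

878.40

Competitive equilibrium: 88 − 0.07Q = 53.84 + 0.052Q → Q* = 280, P* = 68.4.
At the floor P = 76.8, quantity demanded = (88 − 76.8)/0.07 = 160.
Sellers' marginal cost at Q' = 160: 53.84 + 0.052·160 = 62.16.
ΔQ = 280 − 160 = 120; wedge = 76.8 − 62.16 = 14.64.
Welfare loss = ½ × 120 × 14.64 = 878.40.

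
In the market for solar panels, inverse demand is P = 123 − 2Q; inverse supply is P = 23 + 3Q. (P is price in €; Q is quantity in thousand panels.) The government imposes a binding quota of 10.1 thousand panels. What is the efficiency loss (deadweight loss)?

Competitive equilibrium: 123 − 2Q = 23 + 3Q → Q* = 20, P* = 83.
At Q = 10.1: demand price = 123 − 2·10.1 = 102.8; supply price = 23 + 3·10.1 = 53.3.
ΔQ = 20 − 10.1 = 9.9; wedge = 102.8 − 53.3 = 49.5.
Deadweight loss = ½ × 9.9 × 49.5 = €245.025 thousand.

€245.025 thousand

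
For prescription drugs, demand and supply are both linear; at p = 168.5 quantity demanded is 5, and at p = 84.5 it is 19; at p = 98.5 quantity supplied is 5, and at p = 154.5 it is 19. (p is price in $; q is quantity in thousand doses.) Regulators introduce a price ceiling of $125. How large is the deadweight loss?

$0.70 thousand

Demand slope = (84.5 − 168.5)/(19 − 5) = −6, so p = 198.5 − 6q.
Supply slope = (154.5 − 98.5)/(19 − 5) = 4, so p = 78.5 + 4q.
Competitive equilibrium: 198.5 − 6q = 78.5 + 4q → q* = 12, p* = 126.5.
At the ceiling p = 125, quantity supplied = (125 − 78.5)/4 = 11.625.
Willingness to pay at q' = 11.625: 198.5 − 6·11.625 = 128.75.
Δq = 12 − 11.625 = 0.375; wedge = 128.75 − 125 = 3.75.
Welfare loss = ½ × 0.375 × 3.75 = $0.70 thousand.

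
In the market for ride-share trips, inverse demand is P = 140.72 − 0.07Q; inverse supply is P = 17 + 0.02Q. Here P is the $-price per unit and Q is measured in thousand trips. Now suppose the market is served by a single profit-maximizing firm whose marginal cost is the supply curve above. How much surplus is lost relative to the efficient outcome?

$16276.59 thousand

Competitive equilibrium: 140.72 − 0.07Q = 17 + 0.02Q → Q* = 1374.6667, P* = 44.4933.
Marginal revenue: MR = 140.72 − 0.14Q. Set MR = MC: 140.72 − 0.14Q = 17 + 0.02Q → Q_m = 773.25.
Price P_m = 140.72 − 0.07·773.25 = 86.5925; MC(Q_m) = 17 + 0.02·773.25 = 32.465.
Competitive Q* = 1374.6667, so ΔQ = 601.4167; wedge = 86.5925 − 32.465 = 54.1275.
The triangle = ½ × 601.4167 × 54.1275 = $16276.59 thousand.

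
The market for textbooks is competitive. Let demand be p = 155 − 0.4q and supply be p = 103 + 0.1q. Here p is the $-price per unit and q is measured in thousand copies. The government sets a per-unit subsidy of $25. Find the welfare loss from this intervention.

$625 thousand

Competitive equilibrium: 155 − 0.4q = 103 + 0.1q → q* = 104, p* = 113.4.
The subsidy lowers effective supply by 25: p = 78 + 0.1q.
New quantity: 155 − 0.4q = 78 + 0.1q → q' = 154.
Overproduction Δq = 154 − 104 = 50; wedge = subsidy = 25.
DWL = ½ × 50 × 25 = $625 thousand.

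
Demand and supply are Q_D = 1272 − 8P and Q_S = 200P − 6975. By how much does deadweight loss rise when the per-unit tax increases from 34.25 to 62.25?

10392.31

In inverse form: demand P = 159 − 0.125Q, supply P = 34.875 + 0.005Q.
Competitive equilibrium: 159 − 0.125Q = 34.875 + 0.005Q → Q* = 954.8077, P* = 39.649.
For a per-unit tax t: ΔQ = t/0.13, so DWL = ½·t·(t/0.13) = t²/0.26.
At t = 34.25: DWL = 4511.779. At t = 62.25: DWL = 14904.087.
Increase = 14904.087 − 4511.779 = 10392.31.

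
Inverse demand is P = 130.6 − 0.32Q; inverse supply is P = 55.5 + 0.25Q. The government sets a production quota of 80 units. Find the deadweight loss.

763.38

Competitive equilibrium: 130.6 − 0.32Q = 55.5 + 0.25Q → Q* = 131.7544, P* = 88.4386.
At Q = 80: demand price = 130.6 − 0.32·80 = 105; supply price = 55.5 + 0.25·80 = 75.5.
ΔQ = 131.7544 − 80 = 51.7544; wedge = 105 − 75.5 = 29.5.
DWL = ½ × 51.7544 × 29.5 = 763.38.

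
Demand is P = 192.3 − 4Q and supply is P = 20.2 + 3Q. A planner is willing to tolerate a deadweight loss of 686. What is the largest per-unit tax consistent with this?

Competitive equilibrium: 192.3 − 4Q = 20.2 + 3Q → Q* = 24.5857, P* = 93.9571.
A tax t gives ΔQ = t/7 and wedge t, so DWL = t²/14.
t²/14 = 686 → t² = 9604 → t = 98.

98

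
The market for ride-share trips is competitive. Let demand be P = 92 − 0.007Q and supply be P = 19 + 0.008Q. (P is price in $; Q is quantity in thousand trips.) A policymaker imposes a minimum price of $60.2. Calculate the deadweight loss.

$786.39 thousand

Competitive equilibrium: 92 − 0.007Q = 19 + 0.008Q → Q* = 4866.6667, P* = 57.9333.
At the floor P = 60.2, quantity demanded = (92 − 60.2)/0.007 = 4542.8571.
Sellers' marginal cost at Q' = 4542.8571: 19 + 0.008·4542.8571 = 55.3429.
ΔQ = 4866.6667 − 4542.8571 = 323.8096; wedge = 60.2 − 55.3429 = 4.8571.
Deadweight loss = ½ × 323.8096 × 4.8571 = $786.39 thousand.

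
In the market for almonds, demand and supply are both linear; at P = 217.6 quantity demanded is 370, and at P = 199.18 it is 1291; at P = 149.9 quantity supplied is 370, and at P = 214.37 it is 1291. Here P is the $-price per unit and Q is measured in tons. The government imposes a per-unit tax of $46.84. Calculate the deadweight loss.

$12188.81

Demand slope = (199.18 − 217.6)/(1291 − 370) = −0.02, so P = 225 − 0.02Q.
Supply slope = (214.37 − 149.9)/(1291 − 370) = 0.07, so P = 124 + 0.07Q.
Competitive equilibrium: 225 − 0.02Q = 124 + 0.07Q → Q* = 1122.2222, P* = 202.5556.
With the tax, the buyer price exceeds the seller price by 46.84: (225 − 0.02Q) − (124 + 0.07Q) = 46.84 → Q' = 601.7778.
ΔQ = 1122.2222 − 601.7778 = 520.4444; the wedge equals the tax, 46.84.
Deadweight loss = ½ × 520.4444 × 46.84 = $12188.81.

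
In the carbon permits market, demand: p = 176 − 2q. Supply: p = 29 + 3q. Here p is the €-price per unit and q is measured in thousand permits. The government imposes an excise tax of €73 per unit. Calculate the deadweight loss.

€532.90 thousand

Competitive equilibrium: 176 − 2q = 29 + 3q → q* = 29.4, p* = 117.2.
With the tax, the buyer price exceeds the seller price by 73: (176 − 2q) − (29 + 3q) = 73 → q' = 14.8.
Δq = 29.4 − 14.8 = 14.6; the wedge equals the tax, 73.
Deadweight loss = ½ × 14.6 × 73 = €532.90 thousand.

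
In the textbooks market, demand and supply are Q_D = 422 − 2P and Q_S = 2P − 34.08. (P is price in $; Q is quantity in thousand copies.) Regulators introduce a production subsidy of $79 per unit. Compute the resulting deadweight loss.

In inverse form: demand P = 211 − 0.5Q, supply P = 17.04 + 0.5Q.
Competitive equilibrium: 211 − 0.5Q = 17.04 + 0.5Q → Q* = 193.96, P* = 114.02.
The subsidy lowers effective supply by 79: P = 0.5Q − 61.96.
New quantity: 211 − 0.5Q = 0.5Q − 61.96 → Q' = 272.96.
Overproduction ΔQ = 272.96 − 193.96 = 79; wedge = subsidy = 79.
Welfare loss = ½ × 79 × 79 = $3120.50 thousand.

$3120.50 thousand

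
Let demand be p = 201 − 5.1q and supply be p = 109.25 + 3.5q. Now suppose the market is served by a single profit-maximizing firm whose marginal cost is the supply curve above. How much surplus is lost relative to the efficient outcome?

Competitive equilibrium: 201 − 5.1q = 109.25 + 3.5q → q* = 10.6686, p* = 146.5901.
Marginal revenue: MR = 201 − 10.2q. Set MR = MC: 201 − 10.2q = 109.25 + 3.5q → q_m = 6.6971.
Price p_m = 201 − 5.1·6.6971 = 166.8448; MC(q_m) = 109.25 + 3.5·6.6971 = 132.6899.
Competitive q* = 10.6686, so Δq = 3.9715; wedge = 166.8448 − 132.6899 = 34.1549.
The triangle = ½ × 3.9715 × 34.1549 = 67.82.

67.82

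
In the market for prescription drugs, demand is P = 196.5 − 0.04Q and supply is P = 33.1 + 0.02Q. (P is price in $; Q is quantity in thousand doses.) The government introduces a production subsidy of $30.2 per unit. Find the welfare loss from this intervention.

$7600.33 thousand

Competitive equilibrium: 196.5 − 0.04Q = 33.1 + 0.02Q → Q* = 2723.3333, P* = 87.5667.
The subsidy lowers effective supply by 30.2: P = 2.9 + 0.02Q.
New quantity: 196.5 − 0.04Q = 2.9 + 0.02Q → Q' = 3226.6667.
Overproduction ΔQ = 3226.6667 − 2723.3333 = 503.3334; wedge = subsidy = 30.2.
Welfare loss = ½ × 503.3334 × 30.2 = $7600.33 thousand.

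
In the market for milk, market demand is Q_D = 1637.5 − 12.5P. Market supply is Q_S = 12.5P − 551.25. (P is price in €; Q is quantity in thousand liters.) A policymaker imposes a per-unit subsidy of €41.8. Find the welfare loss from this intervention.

€5460.125 thousand

In inverse form: demand P = 131 − 0.08Q, supply P = 44.1 + 0.08Q.
Competitive equilibrium: 131 − 0.08Q = 44.1 + 0.08Q → Q* = 543.125, P* = 87.55.
The subsidy lowers effective supply by 41.8: P = 2.3 + 0.08Q.
New quantity: 131 − 0.08Q = 2.3 + 0.08Q → Q' = 804.375.
Overproduction ΔQ = 804.375 − 543.125 = 261.25; wedge = subsidy = 41.8.
Welfare loss = ½ × 261.25 × 41.8 = €5460.125 thousand.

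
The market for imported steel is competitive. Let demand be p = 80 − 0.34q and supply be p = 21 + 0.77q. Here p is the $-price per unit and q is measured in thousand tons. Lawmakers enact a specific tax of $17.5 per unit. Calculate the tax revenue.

$654.28 thousand

Competitive equilibrium: 80 − 0.34q = 21 + 0.77q → q* = 53.1532, p* = 61.9279.
With the tax, the buyer price exceeds the seller price by 17.5: (80 − 0.34q) − (21 + 0.77q) = 17.5 → q' = 37.3874.
Tax revenue = 17.5 × 37.3874 = $654.28 thousand.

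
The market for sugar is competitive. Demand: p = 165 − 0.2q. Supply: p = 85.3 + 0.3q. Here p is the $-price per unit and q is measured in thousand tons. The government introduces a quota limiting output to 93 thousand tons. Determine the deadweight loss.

Competitive equilibrium: 165 − 0.2q = 85.3 + 0.3q → q* = 159.4, p* = 133.12.
At q = 93: demand price = 165 − 0.2·93 = 146.4; supply price = 85.3 + 0.3·93 = 113.2.
Δq = 159.4 − 93 = 66.4; wedge = 146.4 − 113.2 = 33.2.
The triangle = ½ × 66.4 × 33.2 = $1102.24 thousand.

$1102.24 thousand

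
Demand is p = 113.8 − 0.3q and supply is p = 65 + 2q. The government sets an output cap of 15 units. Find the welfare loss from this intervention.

Competitive equilibrium: 113.8 − 0.3q = 65 + 2q → q* = 21.2174, p* = 107.4348.
At q = 15: demand price = 113.8 − 0.3·15 = 109.3; supply price = 65 + 2·15 = 95.
Δq = 21.2174 − 15 = 6.2174; wedge = 109.3 − 95 = 14.3.
Welfare loss = ½ × 6.2174 × 14.3 = 44.45.

44.45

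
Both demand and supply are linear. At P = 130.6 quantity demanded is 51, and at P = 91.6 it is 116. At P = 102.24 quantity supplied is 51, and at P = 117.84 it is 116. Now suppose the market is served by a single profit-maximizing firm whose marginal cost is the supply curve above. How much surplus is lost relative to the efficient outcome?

523.88

Demand slope = (91.6 − 130.6)/(116 − 51) = −0.6, so P = 161.2 − 0.6Q.
Supply slope = (117.84 − 102.24)/(116 − 51) = 0.24, so P = 90 + 0.24Q.
Competitive equilibrium: 161.2 − 0.6Q = 90 + 0.24Q → Q* = 84.7619, P* = 110.3429.
Marginal revenue: MR = 161.2 − 1.2Q. Set MR = MC: 161.2 − 1.2Q = 90 + 0.24Q → Q_m = 49.4444.
Price P_m = 161.2 − 0.6·49.4444 = 131.5334; MC(Q_m) = 90 + 0.24·49.4444 = 101.8667.
Competitive Q* = 84.7619, so ΔQ = 35.3175; wedge = 131.5334 − 101.8667 = 29.6667.
Welfare loss = ½ × 35.3175 × 29.6667 = 523.88.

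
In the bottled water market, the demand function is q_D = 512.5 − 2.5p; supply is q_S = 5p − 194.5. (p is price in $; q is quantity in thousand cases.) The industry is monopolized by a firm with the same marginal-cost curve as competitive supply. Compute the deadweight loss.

$3678.56 thousand

In inverse form: demand p = 205 − 0.4q, supply p = 38.9 + 0.2q.
Competitive equilibrium: 205 − 0.4q = 38.9 + 0.2q → q* = 276.8333, p* = 94.2667.
Marginal revenue: MR = 205 − 0.8q. Set MR = MC: 205 − 0.8q = 38.9 + 0.2q → q_m = 166.1.
Price p_m = 205 − 0.4·166.1 = 138.56; MC(q_m) = 38.9 + 0.2·166.1 = 72.12.
Competitive q* = 276.8333, so Δq = 110.7333; wedge = 138.56 − 72.12 = 66.44.
The triangle = ½ × 110.7333 × 66.44 = $3678.56 thousand.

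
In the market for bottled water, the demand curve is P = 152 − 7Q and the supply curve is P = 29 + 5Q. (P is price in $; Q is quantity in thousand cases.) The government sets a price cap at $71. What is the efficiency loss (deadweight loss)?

$20.535 thousand

Competitive equilibrium: 152 − 7Q = 29 + 5Q → Q* = 10.25, P* = 80.25.
At the ceiling P = 71, quantity supplied = (71 − 29)/5 = 8.4.
Willingness to pay at Q' = 8.4: 152 − 7·8.4 = 93.2.
ΔQ = 10.25 − 8.4 = 1.85; wedge = 93.2 − 71 = 22.2.
Deadweight loss = ½ × 1.85 × 22.2 = $20.535 thousand.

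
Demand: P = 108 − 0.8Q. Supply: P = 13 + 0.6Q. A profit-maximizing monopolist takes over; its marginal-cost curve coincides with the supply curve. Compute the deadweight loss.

426.21

Competitive equilibrium: 108 − 0.8Q = 13 + 0.6Q → Q* = 67.8571, P* = 53.7143.
Marginal revenue: MR = 108 − 1.6Q. Set MR = MC: 108 − 1.6Q = 13 + 0.6Q → Q_m = 43.1818.
Price P_m = 108 − 0.8·43.1818 = 73.4546; MC(Q_m) = 13 + 0.6·43.1818 = 38.9091.
Competitive Q* = 67.8571, so ΔQ = 24.6753; wedge = 73.4546 − 38.9091 = 34.5455.
The triangle = ½ × 24.6753 × 34.5455 = 426.21.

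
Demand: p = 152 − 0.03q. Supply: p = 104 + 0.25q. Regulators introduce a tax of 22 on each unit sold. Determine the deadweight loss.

864.29

Competitive equilibrium: 152 − 0.03q = 104 + 0.25q → q* = 171.4286, p* = 146.8571.
With the tax, the buyer price exceeds the seller price by 22: (152 − 0.03q) − (104 + 0.25q) = 22 → q' = 92.8571.
Δq = 171.4286 − 92.8571 = 78.5715; the wedge equals the tax, 22.
The triangle = ½ × 78.5715 × 22 = 864.29.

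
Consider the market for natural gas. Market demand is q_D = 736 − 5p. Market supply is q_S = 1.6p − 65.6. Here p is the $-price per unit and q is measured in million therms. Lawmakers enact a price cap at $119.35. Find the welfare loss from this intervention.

$4.68 million

In inverse form: demand p = 147.2 − 0.2q, supply p = 41 + 0.625q.
Competitive equilibrium: 147.2 − 0.2q = 41 + 0.625q → q* = 128.7273, p* = 121.4545.
At the ceiling p = 119.35, quantity supplied = (119.35 − 41)/0.625 = 125.36.
Willingness to pay at q' = 125.36: 147.2 − 0.2·125.36 = 122.128.
Δq = 128.7273 − 125.36 = 3.3673; wedge = 122.128 − 119.35 = 2.778.
Deadweight loss = ½ × 3.3673 × 2.778 = $4.68 million.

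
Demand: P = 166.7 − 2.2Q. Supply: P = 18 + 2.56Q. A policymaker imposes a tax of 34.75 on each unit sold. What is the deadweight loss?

126.84

Competitive equilibrium: 166.7 − 2.2Q = 18 + 2.56Q → Q* = 31.2395, P* = 97.9731.
With the tax, the buyer price exceeds the seller price by 34.75: (166.7 − 2.2Q) − (18 + 2.56Q) = 34.75 → Q' = 23.9391.
ΔQ = 31.2395 − 23.9391 = 7.3004; the wedge equals the tax, 34.75.
Deadweight loss = ½ × 7.3004 × 34.75 = 126.84.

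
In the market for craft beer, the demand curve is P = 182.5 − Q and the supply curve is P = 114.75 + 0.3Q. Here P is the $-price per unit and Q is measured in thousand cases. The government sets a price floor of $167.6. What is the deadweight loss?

$900.24 thousand

Competitive equilibrium: 182.5 − Q = 114.75 + 0.3Q → Q* = 52.1154, P* = 130.3846.
At the floor P = 167.6, quantity demanded = (182.5 − 167.6)/1 = 14.9.
Sellers' marginal cost at Q' = 14.9: 114.75 + 0.3·14.9 = 119.22.
ΔQ = 52.1154 − 14.9 = 37.2154; wedge = 167.6 − 119.22 = 48.38.
DWL = ½ × 37.2154 × 48.38 = $900.24 thousand.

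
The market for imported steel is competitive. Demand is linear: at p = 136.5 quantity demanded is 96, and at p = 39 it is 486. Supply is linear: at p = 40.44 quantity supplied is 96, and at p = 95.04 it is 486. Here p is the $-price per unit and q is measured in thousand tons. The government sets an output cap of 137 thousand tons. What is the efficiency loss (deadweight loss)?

$8219.49 thousand

Demand slope = (39 − 136.5)/(486 − 96) = −0.25, so p = 160.5 − 0.25q.
Supply slope = (95.04 − 40.44)/(486 − 96) = 0.14, so p = 27 + 0.14q.
Competitive equilibrium: 160.5 − 0.25q = 27 + 0.14q → q* = 342.3077, p* = 74.9231.
At q = 137: demand price = 160.5 − 0.25·137 = 126.25; supply price = 27 + 0.14·137 = 46.18.
Δq = 342.3077 − 137 = 205.3077; wedge = 126.25 − 46.18 = 80.07.
The triangle = ½ × 205.3077 × 80.07 = $8219.49 thousand.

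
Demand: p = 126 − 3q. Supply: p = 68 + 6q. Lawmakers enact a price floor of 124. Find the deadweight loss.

Competitive equilibrium: 126 − 3q = 68 + 6q → q* = 6.4444, p* = 106.6667.
At the floor p = 124, quantity demanded = (126 − 124)/3 = 0.6667.
Sellers' marginal cost at q' = 0.6667: 68 + 6·0.6667 = 72.0002.
Δq = 6.4444 − 0.6667 = 5.7777; wedge = 124 − 72.0002 = 51.9998.
Welfare loss = ½ × 5.7777 × 51.9998 = 150.22.

150.22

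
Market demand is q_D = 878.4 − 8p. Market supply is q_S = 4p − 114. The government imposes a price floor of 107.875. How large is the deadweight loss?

7605.37

In inverse form: demand p = 109.8 − 0.125q, supply p = 28.5 + 0.25q.
Competitive equilibrium: 109.8 − 0.125q = 28.5 + 0.25q → q* = 216.8, p* = 82.7.
At the floor p = 107.875, quantity demanded = (109.8 − 107.875)/0.125 = 15.4.
Sellers' marginal cost at q' = 15.4: 28.5 + 0.25·15.4 = 32.35.
Δq = 216.8 − 15.4 = 201.4; wedge = 107.875 − 32.35 = 75.525.
DWL = ½ × 201.4 × 75.525 = 7605.37.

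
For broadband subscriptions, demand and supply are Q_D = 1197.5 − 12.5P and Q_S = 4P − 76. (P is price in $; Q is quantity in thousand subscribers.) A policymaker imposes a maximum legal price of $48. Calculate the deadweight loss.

In inverse form: demand P = 95.8 − 0.08Q, supply P = 19 + 0.25Q.
Competitive equilibrium: 95.8 − 0.08Q = 19 + 0.25Q → Q* = 232.7273, P* = 77.1818.
At the ceiling P = 48, quantity supplied = (48 − 19)/0.25 = 116.
Willingness to pay at Q' = 116: 95.8 − 0.08·116 = 86.52.
ΔQ = 232.7273 − 116 = 116.7273; wedge = 86.52 − 48 = 38.52.
DWL = ½ × 116.7273 × 38.52 = $2248.17 thousand.

$2248.17 thousand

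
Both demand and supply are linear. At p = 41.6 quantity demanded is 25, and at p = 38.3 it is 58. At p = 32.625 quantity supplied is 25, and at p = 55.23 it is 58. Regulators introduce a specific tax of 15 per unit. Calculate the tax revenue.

259.87

Demand slope = (38.3 − 41.6)/(58 − 25) = −0.1, so p = 44.1 − 0.1q.
Supply slope = (55.23 − 32.625)/(58 − 25) = 0.685, so p = 15.5 + 0.685q.
Competitive equilibrium: 44.1 − 0.1q = 15.5 + 0.685q → q* = 36.4331, p* = 40.4567.
With the tax, the buyer price exceeds the seller price by 15: (44.1 − 0.1q) − (15.5 + 0.685q) = 15 → q' = 17.3248.
Tax revenue = 15 × 17.3248 = 259.87.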